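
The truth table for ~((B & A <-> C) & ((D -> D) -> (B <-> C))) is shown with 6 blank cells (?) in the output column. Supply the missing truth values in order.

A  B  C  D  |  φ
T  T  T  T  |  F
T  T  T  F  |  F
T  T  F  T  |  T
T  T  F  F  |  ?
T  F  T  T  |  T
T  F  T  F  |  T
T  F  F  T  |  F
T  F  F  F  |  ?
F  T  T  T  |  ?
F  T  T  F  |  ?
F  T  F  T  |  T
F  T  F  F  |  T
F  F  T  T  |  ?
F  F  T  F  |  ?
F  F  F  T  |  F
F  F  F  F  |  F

Row A=T, B=T, C=F, D=F: (B & A <-> C) = F, ((D -> D) -> (B <-> C)) = F, ((B & A <-> C) & ((D -> D) -> (B <-> C))) = F, so the formula = T.
Row A=T, B=F, C=F, D=F: (B & A <-> C) = T, ((D -> D) -> (B <-> C)) = T, ((B & A <-> C) & ((D -> D) -> (B <-> C))) = T, so the formula = F.
Row A=F, B=T, C=T, D=T: (B & A <-> C) = F, ((D -> D) -> (B <-> C)) = T, ((B & A <-> C) & ((D -> D) -> (B <-> C))) = F, so the formula = T.
Row A=F, B=T, C=T, D=F: (B & A <-> C) = F, ((D -> D) -> (B <-> C)) = T, ((B & A <-> C) & ((D -> D) -> (B <-> C))) = F, so the formula = T.
Row A=F, B=F, C=T, D=T: (B & A <-> C) = F, ((D -> D) -> (B <-> C)) = F, ((B & A <-> C) & ((D -> D) -> (B <-> C))) = F, so the formula = T.
Row A=F, B=F, C=T, D=F: (B & A <-> C) = F, ((D -> D) -> (B <-> C)) = F, ((B & A <-> C) & ((D -> D) -> (B <-> C))) = F, so the formula = T.

T, F, T, T, T, T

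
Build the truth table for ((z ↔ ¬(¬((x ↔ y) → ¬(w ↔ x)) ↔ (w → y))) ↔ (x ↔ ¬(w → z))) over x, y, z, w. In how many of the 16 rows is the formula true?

10

x  y  z  w  |  (x ↔ y)  (w ↔ x)  ¬(w ↔ x)  ((x ↔ y) → ¬(w ↔ x))  ¬((x ↔ y) → ¬(w ↔ x))  (w → y)  (w → z)  ¬(w → z)  (x ↔ ¬(w → z))  φ
F  F  F  F  |     T        T        F               F                      T               T        T        F            T         T
F  F  F  T  |     T        F        T               T                      F               F        F        T            F         F
F  F  T  F  |     T        T        F               F                      T               T        T        F            T         F
F  F  T  T  |     T        F        T               T                      F               F        T        F            T         F
F  T  F  F  |     F        T        F               T                      F               T        T        F            T         F
F  T  F  T  |     F        F        T               T                      F               T        F        T            F         T
F  T  T  F  |     F        T        F               T                      F               T        T        F            T         T
F  T  T  T  |     F        F        T               T                      F               T        T        F            T         T
T  F  F  F  |     F        F        T               T                      F               T        T        F            F         T
T  F  F  T  |     F        T        F               T                      F               F        F        T            T         T
T  F  T  F  |     F        F        T               T                      F               T        T        F            F         F
T  F  T  T  |     F        T        F               T                      F               F        T        F            F         T
T  T  F  F  |     T        F        T               T                      F               T        T        F            F         T
T  T  F  T  |     T        T        F               F                      T               T        F        T            T         T
T  T  T  F  |     T        F        T               T                      F               T        T        F            F         F
T  T  T  T  |     T        T        F               F                      T               T        T        F            F         T
The formula is true on 10 of the 16 rows.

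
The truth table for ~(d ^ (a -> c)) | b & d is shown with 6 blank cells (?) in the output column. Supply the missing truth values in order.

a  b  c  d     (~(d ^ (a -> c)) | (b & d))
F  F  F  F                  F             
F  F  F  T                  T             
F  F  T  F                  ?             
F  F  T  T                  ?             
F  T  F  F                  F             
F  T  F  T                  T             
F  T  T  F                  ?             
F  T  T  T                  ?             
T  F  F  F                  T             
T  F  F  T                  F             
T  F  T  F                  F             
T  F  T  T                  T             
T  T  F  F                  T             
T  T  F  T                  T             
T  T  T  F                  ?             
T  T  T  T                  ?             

Row a=F, b=F, c=T, d=F: ~(d ^ (a -> c)) = F, (b & d) = F, so (~(d ^ (a -> c)) | (b & d)) = F.
Row a=F, b=F, c=T, d=T: ~(d ^ (a -> c)) = T, (b & d) = F, so (~(d ^ (a -> c)) | (b & d)) = T.
Row a=F, b=T, c=T, d=F: ~(d ^ (a -> c)) = F, (b & d) = F, so (~(d ^ (a -> c)) | (b & d)) = F.
Row a=F, b=T, c=T, d=T: ~(d ^ (a -> c)) = T, (b & d) = T, so (~(d ^ (a -> c)) | (b & d)) = T.
Row a=T, b=T, c=T, d=F: ~(d ^ (a -> c)) = F, (b & d) = F, so (~(d ^ (a -> c)) | (b & d)) = F.
Row a=T, b=T, c=T, d=T: ~(d ^ (a -> c)) = T, (b & d) = T, so (~(d ^ (a -> c)) | (b & d)) = T.

F, T, F, T, F, T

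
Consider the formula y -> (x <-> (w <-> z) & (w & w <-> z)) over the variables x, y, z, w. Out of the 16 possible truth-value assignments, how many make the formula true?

x | y | z | w || φ
T | T | T | T || T
T | T | T | F || F
T | T | F | T || F
T | T | F | F || T
T | F | T | T || T
T | F | T | F || T
T | F | F | T || T
T | F | F | F || T
F | T | T | T || F
F | T | T | F || T
F | T | F | T || T
F | T | F | F || F
F | F | T | T || T
F | F | T | F || T
F | F | F | T || T
F | F | F | F || T
The formula is true on 12 of the 16 rows.

12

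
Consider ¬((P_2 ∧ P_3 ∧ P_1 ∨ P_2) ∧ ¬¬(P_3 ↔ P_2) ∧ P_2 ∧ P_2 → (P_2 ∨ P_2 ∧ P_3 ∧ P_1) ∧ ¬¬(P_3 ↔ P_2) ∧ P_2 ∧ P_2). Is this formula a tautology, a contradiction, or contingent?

contradiction

P_1 | P_2 | P_3 | φ
--- | --- | --- | -
 T  |  T  |  T  | F
 T  |  T  |  F  | F
 T  |  F  |  T  | F
 T  |  F  |  F  | F
 F  |  T  |  T  | F
 F  |  T  |  F  | F
 F  |  F  |  T  | F
 F  |  F  |  F  | F
Every row is F, so the formula is a contradiction.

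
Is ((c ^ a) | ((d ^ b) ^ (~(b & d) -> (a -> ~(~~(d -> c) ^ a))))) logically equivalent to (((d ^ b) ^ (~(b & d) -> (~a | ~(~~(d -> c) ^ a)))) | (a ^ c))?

a  b  c  d  |  φ  ψ
1  1  1  1  |  1  1
1  1  1  0  |  0  0
1  1  0  1  |  1  1
1  1  0  0  |  1  1
1  0  1  1  |  0  0
1  0  1  0  |  1  1
1  0  0  1  |  1  1
1  0  0  0  |  1  1
0  1  1  1  |  1  1
0  1  1  0  |  1  1
0  1  0  1  |  1  1
0  1  0  0  |  0  0
0  0  1  1  |  1  1
0  0  1  0  |  1  1
0  0  0  1  |  0  0
0  0  0  0  |  1  1
The columns for φ and ψ agree on every row, so they are logically equivalent.

equivalent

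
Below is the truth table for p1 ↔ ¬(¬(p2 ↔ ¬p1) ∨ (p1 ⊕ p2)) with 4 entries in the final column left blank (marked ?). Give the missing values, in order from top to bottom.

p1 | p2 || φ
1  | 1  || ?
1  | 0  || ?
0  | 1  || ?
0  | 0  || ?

0, 0, 1, 1

Row p1=1, p2=1: ¬(¬(p2 ↔ ¬p1) ∨ (p1 ⊕ p2)) = 0, so the formula = 0.
Row p1=1, p2=0: ¬(¬(p2 ↔ ¬p1) ∨ (p1 ⊕ p2)) = 0, so the formula = 0.
Row p1=0, p2=1: ¬(¬(p2 ↔ ¬p1) ∨ (p1 ⊕ p2)) = 0, so the formula = 1.
Row p1=0, p2=0: ¬(¬(p2 ↔ ¬p1) ∨ (p1 ⊕ p2)) = 0, so the formula = 1.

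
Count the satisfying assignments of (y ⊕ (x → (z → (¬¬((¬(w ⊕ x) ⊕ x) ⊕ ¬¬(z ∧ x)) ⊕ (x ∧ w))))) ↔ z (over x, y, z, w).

8

x  y  z  w  |  (w ⊕ x)  ¬(w ⊕ x)  (¬(w ⊕ x) ⊕ x)  (z ∧ x)  ¬(z ∧ x)  ¬¬(z ∧ x)  ((¬(w ⊕ x) ⊕ x) ⊕ ¬¬(z ∧ x))  (x ∧ w)  φ
1  1  1  1  |     0        1            0            1        0          1                   1                   1     1
1  1  1  0  |     1        0            1            1        0          1                   0                   0     1
1  1  0  1  |     0        1            0            0        1          0                   0                   1     1
1  1  0  0  |     1        0            1            0        1          0                   1                   0     1
1  0  1  1  |     0        1            0            1        0          1                   1                   1     0
1  0  1  0  |     1        0            1            1        0          1                   0                   0     0
1  0  0  1  |     0        1            0            0        1          0                   0                   1     0
1  0  0  0  |     1        0            1            0        1          0                   1                   0     0
0  1  1  1  |     1        0            0            0        1          0                   0                   0     0
0  1  1  0  |     0        1            1            0        1          0                   1                   0     0
0  1  0  1  |     1        0            0            0        1          0                   0                   0     1
0  1  0  0  |     0        1            1            0        1          0                   1                   0     1
0  0  1  1  |     1        0            0            0        1          0                   0                   0     1
0  0  1  0  |     0        1            1            0        1          0                   1                   0     1
0  0  0  1  |     1        0            0            0        1          0                   0                   0     0
0  0  0  0  |     0        1            1            0        1          0                   1                   0     0
The formula is true on 8 of the 16 rows.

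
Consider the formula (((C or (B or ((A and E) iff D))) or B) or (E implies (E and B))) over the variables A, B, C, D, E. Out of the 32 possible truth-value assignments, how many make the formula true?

30

A  B  C  D  E  |  φ
T  T  T  T  T  |  T
T  T  T  T  F  |  T
T  T  T  F  T  |  T
T  T  T  F  F  |  T
T  T  F  T  T  |  T
T  T  F  T  F  |  T
T  T  F  F  T  |  T
T  T  F  F  F  |  T
T  F  T  T  T  |  T
T  F  T  T  F  |  T
T  F  T  F  T  |  T
T  F  T  F  F  |  T
T  F  F  T  T  |  T
T  F  F  T  F  |  T
T  F  F  F  T  |  F
T  F  F  F  F  |  T
F  T  T  T  T  |  T
F  T  T  T  F  |  T
F  T  T  F  T  |  T
F  T  T  F  F  |  T
F  T  F  T  T  |  T
F  T  F  T  F  |  T
F  T  F  F  T  |  T
F  T  F  F  F  |  T
F  F  T  T  T  |  T
F  F  T  T  F  |  T
F  F  T  F  T  |  T
F  F  T  F  F  |  T
F  F  F  T  T  |  F
F  F  F  T  F  |  T
F  F  F  F  T  |  T
F  F  F  F  F  |  T
The formula is true on 30 of the 32 rows.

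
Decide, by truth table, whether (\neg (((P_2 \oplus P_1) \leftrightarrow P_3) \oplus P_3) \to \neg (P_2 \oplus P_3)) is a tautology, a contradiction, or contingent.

P_1 | P_2 | P_3 | φ
--- | --- | --- | -
 T  |  T  |  T  | T
 T  |  T  |  F  | T
 T  |  F  |  T  | F
 T  |  F  |  F  | T
 F  |  T  |  T  | T
 F  |  T  |  F  | F
 F  |  F  |  T  | T
 F  |  F  |  F  | T
6 of 8 rows are T, so the formula is contingent.

contingent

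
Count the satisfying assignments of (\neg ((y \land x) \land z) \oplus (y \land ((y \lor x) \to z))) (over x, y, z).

x | y | z | φ
- | - | - | -
1 | 1 | 1 | 1
1 | 1 | 0 | 1
1 | 0 | 1 | 1
1 | 0 | 0 | 1
0 | 1 | 1 | 0
0 | 1 | 0 | 1
0 | 0 | 1 | 1
0 | 0 | 0 | 1
The formula is true on 7 of the 8 rows.

7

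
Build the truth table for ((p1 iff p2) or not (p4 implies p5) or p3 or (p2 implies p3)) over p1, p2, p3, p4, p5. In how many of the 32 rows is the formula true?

  p1     p2     p3     p4     p5   |    φ  
False  False  False  False  False  |   True
False  False  False  False   True  |   True
False  False  False   True  False  |   True
False  False  False   True   True  |   True
False  False   True  False  False  |   True
False  False   True  False   True  |   True
False  False   True   True  False  |   True
False  False   True   True   True  |   True
False   True  False  False  False  |  False
False   True  False  False   True  |  False
False   True  False   True  False  |   True
False   True  False   True   True  |  False
False   True   True  False  False  |   True
False   True   True  False   True  |   True
False   True   True   True  False  |   True
False   True   True   True   True  |   True
 True  False  False  False  False  |   True
 True  False  False  False   True  |   True
 True  False  False   True  False  |   True
 True  False  False   True   True  |   True
 True  False   True  False  False  |   True
 True  False   True  False   True  |   True
 True  False   True   True  False  |   True
 True  False   True   True   True  |   True
 True   True  False  False  False  |   True
 True   True  False  False   True  |   True
 True   True  False   True  False  |   True
 True   True  False   True   True  |   True
 True   True   True  False  False  |   True
 True   True   True  False   True  |   True
 True   True   True   True  False  |   True
 True   True   True   True   True  |   True
The formula is true on 29 of the 32 rows.

29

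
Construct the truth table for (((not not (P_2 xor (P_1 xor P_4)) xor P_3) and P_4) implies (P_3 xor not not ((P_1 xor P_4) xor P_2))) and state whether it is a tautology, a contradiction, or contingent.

P_1  P_2  P_3  P_4  |  φ
 F    F    F    F   |  T
 F    F    F    T   |  T
 F    F    T    F   |  T
 F    F    T    T   |  T
 F    T    F    F   |  T
 F    T    F    T   |  T
 F    T    T    F   |  T
 F    T    T    T   |  T
 T    F    F    F   |  T
 T    F    F    T   |  T
 T    F    T    F   |  T
 T    F    T    T   |  T
 T    T    F    F   |  T
 T    T    F    T   |  T
 T    T    T    F   |  T
 T    T    T    T   |  T
Every row is T, so the formula is a tautology.

tautology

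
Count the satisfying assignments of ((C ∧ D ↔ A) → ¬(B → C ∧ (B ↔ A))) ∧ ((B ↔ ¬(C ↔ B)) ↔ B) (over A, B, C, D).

A | B | C | D || (C ∧ D) | ((C ∧ D) ↔ A) | (B ↔ A) | (C ∧ (B ↔ A)) | (B → (C ∧ (B ↔ A))) | ¬(B → (C ∧ (B ↔ A))) | (C ↔ B) | ¬(C ↔ B) | (B ↔ ¬(C ↔ B)) | ((B ↔ ¬(C ↔ B)) ↔ B) | φ
1 | 1 | 1 | 1 ||    1    |       1       |    1    |       1       |          1          |          0           |    1    |    0     |       0        |          0           | 0
1 | 1 | 1 | 0 ||    0    |       0       |    1    |       1       |          1          |          0           |    1    |    0     |       0        |          0           | 0
1 | 1 | 0 | 1 ||    0    |       0       |    1    |       0       |          0          |          1           |    0    |    1     |       1        |          1           | 1
1 | 1 | 0 | 0 ||    0    |       0       |    1    |       0       |          0          |          1           |    0    |    1     |       1        |          1           | 1
1 | 0 | 1 | 1 ||    1    |       1       |    0    |       0       |          1          |          0           |    0    |    1     |       0        |          1           | 0
1 | 0 | 1 | 0 ||    0    |       0       |    0    |       0       |          1          |          0           |    0    |    1     |       0        |          1           | 1
1 | 0 | 0 | 1 ||    0    |       0       |    0    |       0       |          1          |          0           |    1    |    0     |       1        |          0           | 0
1 | 0 | 0 | 0 ||    0    |       0       |    0    |       0       |          1          |          0           |    1    |    0     |       1        |          0           | 0
0 | 1 | 1 | 1 ||    1    |       0       |    0    |       0       |          0          |          1           |    1    |    0     |       0        |          0           | 0
0 | 1 | 1 | 0 ||    0    |       1       |    0    |       0       |          0          |          1           |    1    |    0     |       0        |          0           | 0
0 | 1 | 0 | 1 ||    0    |       1       |    0    |       0       |          0          |          1           |    0    |    1     |       1        |          1           | 1
0 | 1 | 0 | 0 ||    0    |       1       |    0    |       0       |          0          |          1           |    0    |    1     |       1        |          1           | 1
0 | 0 | 1 | 1 ||    1    |       0       |    1    |       1       |          1          |          0           |    0    |    1     |       0        |          1           | 1
0 | 0 | 1 | 0 ||    0    |       1       |    1    |       1       |          1          |          0           |    0    |    1     |       0        |          1           | 0
0 | 0 | 0 | 1 ||    0    |       1       |    1    |       0       |          1          |          0           |    1    |    0     |       1        |          0           | 0
0 | 0 | 0 | 0 ||    0    |       1       |    1    |       0       |          1          |          0           |    1    |    0     |       1        |          0           | 0
The formula is true on 6 of the 16 rows.

6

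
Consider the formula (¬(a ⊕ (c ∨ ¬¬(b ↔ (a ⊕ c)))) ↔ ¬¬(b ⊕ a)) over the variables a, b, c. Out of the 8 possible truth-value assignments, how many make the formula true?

a  b  c  |  φ
0  0  0  |  1
0  0  1  |  1
0  1  0  |  1
0  1  1  |  0
1  0  0  |  0
1  0  1  |  1
1  1  0  |  0
1  1  1  |  0
The formula is true on 4 of the 8 rows.

4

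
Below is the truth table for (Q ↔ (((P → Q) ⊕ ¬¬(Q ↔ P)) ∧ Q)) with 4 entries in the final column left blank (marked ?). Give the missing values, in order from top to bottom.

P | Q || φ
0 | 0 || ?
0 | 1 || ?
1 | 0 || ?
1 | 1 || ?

1, 1, 1, 0

Row P=0, Q=0: (((P → Q) ⊕ ¬¬(Q ↔ P)) ∧ Q) = 0, so the formula = 1.
Row P=0, Q=1: (((P → Q) ⊕ ¬¬(Q ↔ P)) ∧ Q) = 1, so the formula = 1.
Row P=1, Q=0: (((P → Q) ⊕ ¬¬(Q ↔ P)) ∧ Q) = 0, so the formula = 1.
Row P=1, Q=1: (((P → Q) ⊕ ¬¬(Q ↔ P)) ∧ Q) = 0, so the formula = 0.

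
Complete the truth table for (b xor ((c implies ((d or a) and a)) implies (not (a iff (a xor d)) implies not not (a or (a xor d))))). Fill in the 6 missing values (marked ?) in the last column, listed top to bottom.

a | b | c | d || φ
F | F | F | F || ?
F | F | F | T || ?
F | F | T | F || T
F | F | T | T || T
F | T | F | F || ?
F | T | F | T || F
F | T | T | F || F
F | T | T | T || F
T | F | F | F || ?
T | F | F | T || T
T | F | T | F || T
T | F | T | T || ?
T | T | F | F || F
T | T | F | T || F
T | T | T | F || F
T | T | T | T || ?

T, T, F, T, T, F

Row a=F, b=F, c=F, d=F: ((c implies ((d or a) and a)) implies (not (a iff (a xor d)) implies not not (a or (a xor d)))) = T, so the formula = T.
Row a=F, b=F, c=F, d=T: ((c implies ((d or a) and a)) implies (not (a iff (a xor d)) implies not not (a or (a xor d)))) = T, so the formula = T.
Row a=F, b=T, c=F, d=F: ((c implies ((d or a) and a)) implies (not (a iff (a xor d)) implies not not (a or (a xor d)))) = T, so the formula = F.
Row a=T, b=F, c=F, d=F: ((c implies ((d or a) and a)) implies (not (a iff (a xor d)) implies not not (a or (a xor d)))) = T, so the formula = T.
Row a=T, b=F, c=T, d=T: ((c implies ((d or a) and a)) implies (not (a iff (a xor d)) implies not not (a or (a xor d)))) = T, so the formula = T.
Row a=T, b=T, c=T, d=T: ((c implies ((d or a) and a)) implies (not (a iff (a xor d)) implies not not (a or (a xor d)))) = T, so the formula = F.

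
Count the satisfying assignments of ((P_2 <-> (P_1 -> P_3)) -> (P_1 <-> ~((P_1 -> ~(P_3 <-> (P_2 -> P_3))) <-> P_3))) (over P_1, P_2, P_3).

P_1  P_2  P_3  |  φ
 F    F    F   |  T
 F    F    T   |  T
 F    T    F   |  F
 F    T    T   |  T
 T    F    F   |  T
 T    F    T   |  T
 T    T    F   |  T
 T    T    T   |  T
The formula is true on 7 of the 8 rows.

7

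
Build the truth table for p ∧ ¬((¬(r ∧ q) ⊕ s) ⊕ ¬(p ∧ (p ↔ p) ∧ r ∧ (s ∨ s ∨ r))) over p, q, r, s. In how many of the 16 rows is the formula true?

p | q | r | s || (r ∧ q) | ¬(r ∧ q) | (¬(r ∧ q) ⊕ s) | (p ↔ p) | (p ∧ (p ↔ p) ∧ r) | (s ∨ s ∨ r) | φ
F | F | F | F ||    F    |    T     |       T        |    T    |         F         |      F      | F
F | F | F | T ||    F    |    T     |       F        |    T    |         F         |      T      | F
F | F | T | F ||    F    |    T     |       T        |    T    |         F         |      T      | F
F | F | T | T ||    F    |    T     |       F        |    T    |         F         |      T      | F
F | T | F | F ||    F    |    T     |       T        |    T    |         F         |      F      | F
F | T | F | T ||    F    |    T     |       F        |    T    |         F         |      T      | F
F | T | T | F ||    T    |    F     |       F        |    T    |         F         |      T      | F
F | T | T | T ||    T    |    F     |       T        |    T    |         F         |      T      | F
T | F | F | F ||    F    |    T     |       T        |    T    |         F         |      F      | T
T | F | F | T ||    F    |    T     |       F        |    T    |         F         |      T      | F
T | F | T | F ||    F    |    T     |       T        |    T    |         T         |      T      | F
T | F | T | T ||    F    |    T     |       F        |    T    |         T         |      T      | T
T | T | F | F ||    F    |    T     |       T        |    T    |         F         |      F      | T
T | T | F | T ||    F    |    T     |       F        |    T    |         F         |      T      | F
T | T | T | F ||    T    |    F     |       F        |    T    |         T         |      T      | T
T | T | T | T ||    T    |    F     |       T        |    T    |         T         |      T      | F
The formula is true on 4 of the 16 rows.

4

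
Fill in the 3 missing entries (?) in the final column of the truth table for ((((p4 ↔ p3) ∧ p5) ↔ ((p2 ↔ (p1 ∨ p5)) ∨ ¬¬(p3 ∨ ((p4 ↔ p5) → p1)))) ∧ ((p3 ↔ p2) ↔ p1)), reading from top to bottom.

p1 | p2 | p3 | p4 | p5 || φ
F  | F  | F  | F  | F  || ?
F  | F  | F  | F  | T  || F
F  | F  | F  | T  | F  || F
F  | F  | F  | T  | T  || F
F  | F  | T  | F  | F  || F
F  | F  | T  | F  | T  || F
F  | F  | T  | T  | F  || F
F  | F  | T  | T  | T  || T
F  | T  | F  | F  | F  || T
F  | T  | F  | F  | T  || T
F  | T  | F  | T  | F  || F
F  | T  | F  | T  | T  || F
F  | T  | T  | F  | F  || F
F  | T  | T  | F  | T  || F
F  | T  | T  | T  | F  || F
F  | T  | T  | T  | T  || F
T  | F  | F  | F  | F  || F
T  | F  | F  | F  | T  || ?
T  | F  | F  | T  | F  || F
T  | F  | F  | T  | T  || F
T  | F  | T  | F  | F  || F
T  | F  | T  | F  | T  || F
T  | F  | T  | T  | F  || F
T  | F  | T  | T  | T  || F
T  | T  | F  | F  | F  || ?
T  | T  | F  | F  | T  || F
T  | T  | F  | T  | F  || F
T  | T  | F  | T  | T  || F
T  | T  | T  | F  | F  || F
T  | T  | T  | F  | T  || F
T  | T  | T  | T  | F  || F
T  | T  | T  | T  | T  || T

Row p1=F, p2=F, p3=F, p4=F, p5=F: (((p4 ↔ p3) ∧ p5) ↔ ((p2 ↔ (p1 ∨ p5)) ∨ ¬¬(p3 ∨ ((p4 ↔ p5) → p1)))) = F, ((p3 ↔ p2) ↔ p1) = F, so the formula = F.
Row p1=T, p2=F, p3=F, p4=F, p5=T: (((p4 ↔ p3) ∧ p5) ↔ ((p2 ↔ (p1 ∨ p5)) ∨ ¬¬(p3 ∨ ((p4 ↔ p5) → p1)))) = T, ((p3 ↔ p2) ↔ p1) = T, so the formula = T.
Row p1=T, p2=T, p3=F, p4=F, p5=F: (((p4 ↔ p3) ∧ p5) ↔ ((p2 ↔ (p1 ∨ p5)) ∨ ¬¬(p3 ∨ ((p4 ↔ p5) → p1)))) = F, ((p3 ↔ p2) ↔ p1) = F, so the formula = F.

F, T, F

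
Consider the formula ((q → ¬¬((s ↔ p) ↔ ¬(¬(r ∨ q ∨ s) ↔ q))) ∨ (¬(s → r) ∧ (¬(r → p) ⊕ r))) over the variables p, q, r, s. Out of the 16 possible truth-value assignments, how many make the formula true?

12

p  q  r  s  |  (s ↔ p)  (r ∨ q ∨ s)  ¬(r ∨ q ∨ s)  (¬(r ∨ q ∨ s) ↔ q)  ¬(¬(r ∨ q ∨ s) ↔ q)  (s → r)  ¬(s → r)  (r → p)  ¬(r → p)  (¬(r → p) ⊕ r)  (¬(s → r) ∧ (¬(r → p) ⊕ r))  φ
1  1  1  1  |     1          1            0                0                    1              1        0         1        0            1                      0               1
1  1  1  0  |     0          1            0                0                    1              1        0         1        0            1                      0               0
1  1  0  1  |     1          1            0                0                    1              0        1         1        0            0                      0               1
1  1  0  0  |     0          1            0                0                    1              1        0         1        0            0                      0               0
1  0  1  1  |     1          1            0                1                    0              1        0         1        0            1                      0               1
1  0  1  0  |     0          1            0                1                    0              1        0         1        0            1                      0               1
1  0  0  1  |     1          1            0                1                    0              0        1         1        0            0                      0               1
1  0  0  0  |     0          0            1                0                    1              1        0         1        0            0                      0               1
0  1  1  1  |     0          1            0                0                    1              1        0         0        1            0                      0               0
0  1  1  0  |     1          1            0                0                    1              1        0         0        1            0                      0               1
0  1  0  1  |     0          1            0                0                    1              0        1         1        0            0                      0               0
0  1  0  0  |     1          1            0                0                    1              1        0         1        0            0                      0               1
0  0  1  1  |     0          1            0                1                    0              1        0         0        1            0                      0               1
0  0  1  0  |     1          1            0                1                    0              1        0         0        1            0                      0               1
0  0  0  1  |     0          1            0                1                    0              0        1         1        0            0                      0               1
0  0  0  0  |     1          0            1                0                    1              1        0         1        0            0                      0               1
The formula is true on 12 of the 16 rows.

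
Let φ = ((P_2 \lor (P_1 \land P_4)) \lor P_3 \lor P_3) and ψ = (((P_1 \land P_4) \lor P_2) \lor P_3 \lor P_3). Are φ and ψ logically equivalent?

equivalent

P_1 | P_2 | P_3 | P_4 || φ | ψ
 F  |  F  |  F  |  F  || F | F
 F  |  F  |  F  |  T  || F | F
 F  |  F  |  T  |  F  || T | T
 F  |  F  |  T  |  T  || T | T
 F  |  T  |  F  |  F  || T | T
 F  |  T  |  F  |  T  || T | T
 F  |  T  |  T  |  F  || T | T
 F  |  T  |  T  |  T  || T | T
 T  |  F  |  F  |  F  || F | F
 T  |  F  |  F  |  T  || T | T
 T  |  F  |  T  |  F  || T | T
 T  |  F  |  T  |  T  || T | T
 T  |  T  |  F  |  F  || T | T
 T  |  T  |  F  |  T  || T | T
 T  |  T  |  T  |  F  || T | T
 T  |  T  |  T  |  T  || T | T
The columns for φ and ψ agree on every row, so they are logically equivalent.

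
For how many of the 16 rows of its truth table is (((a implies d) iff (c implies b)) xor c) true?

a | b | c | d | (a implies d) | (c implies b) | φ
- | - | - | - | ------------- | ------------- | -
T | T | T | T |       T       |       T       | F
T | T | T | F |       F       |       T       | T
T | T | F | T |       T       |       T       | T
T | T | F | F |       F       |       T       | F
T | F | T | T |       T       |       F       | T
T | F | T | F |       F       |       F       | F
T | F | F | T |       T       |       T       | T
T | F | F | F |       F       |       T       | F
F | T | T | T |       T       |       T       | F
F | T | T | F |       T       |       T       | F
F | T | F | T |       T       |       T       | T
F | T | F | F |       T       |       T       | T
F | F | T | T |       T       |       F       | T
F | F | T | F |       T       |       F       | T
F | F | F | T |       T       |       T       | T
F | F | F | F |       T       |       T       | T
The formula is true on 10 of the 16 rows.

10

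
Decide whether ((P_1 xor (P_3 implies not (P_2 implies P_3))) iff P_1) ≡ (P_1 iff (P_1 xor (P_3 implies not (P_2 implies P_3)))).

P_1 | P_2 | P_3 | φ | ψ
--- | --- | --- | - | -
 T  |  T  |  T  | T | T
 T  |  T  |  F  | F | F
 T  |  F  |  T  | T | T
 T  |  F  |  F  | F | F
 F  |  T  |  T  | T | T
 F  |  T  |  F  | F | F
 F  |  F  |  T  | T | T
 F  |  F  |  F  | F | F
The columns for φ and ψ agree on every row, so they are logically equivalent.

equivalent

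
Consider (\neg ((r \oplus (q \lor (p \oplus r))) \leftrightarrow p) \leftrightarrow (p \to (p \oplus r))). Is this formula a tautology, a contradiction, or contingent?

p | q | r || φ
F | F | F || F
F | F | T || F
F | T | F || T
F | T | T || F
T | F | F || F
T | F | T || T
T | T | F || F
T | T | T || F
2 of 8 rows are T, so the formula is contingent.

contingent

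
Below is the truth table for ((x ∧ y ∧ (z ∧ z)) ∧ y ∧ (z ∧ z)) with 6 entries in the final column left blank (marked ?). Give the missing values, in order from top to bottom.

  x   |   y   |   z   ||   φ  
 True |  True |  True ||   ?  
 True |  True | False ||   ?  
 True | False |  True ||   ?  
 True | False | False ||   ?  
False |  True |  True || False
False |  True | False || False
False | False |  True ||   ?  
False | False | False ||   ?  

True, False, False, False, False, False

Row x=True, y=True, z=True: (x ∧ y ∧ (z ∧ z)) = True, (z ∧ z) = True, so the formula = True.
Row x=True, y=True, z=False: (x ∧ y ∧ (z ∧ z)) = False, (z ∧ z) = False, so the formula = False.
Row x=True, y=False, z=True: (x ∧ y ∧ (z ∧ z)) = False, (z ∧ z) = True, so the formula = False.
Row x=True, y=False, z=False: (x ∧ y ∧ (z ∧ z)) = False, (z ∧ z) = False, so the formula = False.
Row x=False, y=False, z=True: (x ∧ y ∧ (z ∧ z)) = False, (z ∧ z) = True, so the formula = False.
Row x=False, y=False, z=False: (x ∧ y ∧ (z ∧ z)) = False, (z ∧ z) = False, so the formula = False.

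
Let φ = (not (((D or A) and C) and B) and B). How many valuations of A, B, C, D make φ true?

A  B  C  D  |  (D or A)  ((D or A) and C)  (((D or A) and C) and B)  not (((D or A) and C) and B)  φ
T  T  T  T  |     T             T                     T                           F                F
T  T  T  F  |     T             T                     T                           F                F
T  T  F  T  |     T             F                     F                           T                T
T  T  F  F  |     T             F                     F                           T                T
T  F  T  T  |     T             T                     F                           T                F
T  F  T  F  |     T             T                     F                           T                F
T  F  F  T  |     T             F                     F                           T                F
T  F  F  F  |     T             F                     F                           T                F
F  T  T  T  |     T             T                     T                           F                F
F  T  T  F  |     F             F                     F                           T                T
F  T  F  T  |     T             F                     F                           T                T
F  T  F  F  |     F             F                     F                           T                T
F  F  T  T  |     T             T                     F                           T                F
F  F  T  F  |     F             F                     F                           T                F
F  F  F  T  |     T             F                     F                           T                F
F  F  F  F  |     F             F                     F                           T                F
The formula is true on 5 of the 16 rows.

5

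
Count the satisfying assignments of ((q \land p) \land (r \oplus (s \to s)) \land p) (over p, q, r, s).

2

p | q | r | s || (q \land p) | (s \to s) | (r \oplus (s \to s)) | φ
T | T | T | T ||      T      |     T     |          F           | F
T | T | T | F ||      T      |     T     |          F           | F
T | T | F | T ||      T      |     T     |          T           | T
T | T | F | F ||      T      |     T     |          T           | T
T | F | T | T ||      F      |     T     |          F           | F
T | F | T | F ||      F      |     T     |          F           | F
T | F | F | T ||      F      |     T     |          T           | F
T | F | F | F ||      F      |     T     |          T           | F
F | T | T | T ||      F      |     T     |          F           | F
F | T | T | F ||      F      |     T     |          F           | F
F | T | F | T ||      F      |     T     |          T           | F
F | T | F | F ||      F      |     T     |          T           | F
F | F | T | T ||      F      |     T     |          F           | F
F | F | T | F ||      F      |     T     |          F           | F
F | F | F | T ||      F      |     T     |          T           | F
F | F | F | F ||      F      |     T     |          T           | F
The formula is true on 2 of the 16 rows.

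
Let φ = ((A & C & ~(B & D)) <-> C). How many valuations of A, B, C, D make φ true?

A | B | C | D || ((A & C & ~(B & D)) <-> C)
F | F | F | F ||             T             
F | F | F | T ||             T             
F | F | T | F ||             F             
F | F | T | T ||             F             
F | T | F | F ||             T             
F | T | F | T ||             T             
F | T | T | F ||             F             
F | T | T | T ||             F             
T | F | F | F ||             T             
T | F | F | T ||             T             
T | F | T | F ||             T             
T | F | T | T ||             T             
T | T | F | F ||             T             
T | T | F | T ||             T             
T | T | T | F ||             T             
T | T | T | T ||             F             
The formula is true on 11 of the 16 rows.

11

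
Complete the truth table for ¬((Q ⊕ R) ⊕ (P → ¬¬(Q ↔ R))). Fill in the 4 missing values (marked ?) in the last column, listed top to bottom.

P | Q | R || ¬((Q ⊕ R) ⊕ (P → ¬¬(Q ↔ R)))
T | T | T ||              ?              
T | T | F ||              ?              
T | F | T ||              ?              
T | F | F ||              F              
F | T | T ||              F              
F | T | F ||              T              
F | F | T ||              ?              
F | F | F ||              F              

F, F, F, T

Row P=T, Q=T, R=T: (Q ⊕ R) = F, (P → ¬¬(Q ↔ R)) = T, ((Q ⊕ R) ⊕ (P → ¬¬(Q ↔ R))) = T, so ¬((Q ⊕ R) ⊕ (P → ¬¬(Q ↔ R))) = F.
Row P=T, Q=T, R=F: (Q ⊕ R) = T, (P → ¬¬(Q ↔ R)) = F, ((Q ⊕ R) ⊕ (P → ¬¬(Q ↔ R))) = T, so ¬((Q ⊕ R) ⊕ (P → ¬¬(Q ↔ R))) = F.
Row P=T, Q=F, R=T: (Q ⊕ R) = T, (P → ¬¬(Q ↔ R)) = F, ((Q ⊕ R) ⊕ (P → ¬¬(Q ↔ R))) = T, so ¬((Q ⊕ R) ⊕ (P → ¬¬(Q ↔ R))) = F.
Row P=F, Q=F, R=T: (Q ⊕ R) = T, (P → ¬¬(Q ↔ R)) = T, ((Q ⊕ R) ⊕ (P → ¬¬(Q ↔ R))) = F, so ¬((Q ⊕ R) ⊕ (P → ¬¬(Q ↔ R))) = T.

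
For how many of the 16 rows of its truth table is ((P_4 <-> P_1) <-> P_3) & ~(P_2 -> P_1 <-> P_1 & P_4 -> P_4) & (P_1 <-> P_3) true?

P_1 | P_2 | P_3 | P_4 | φ
--- | --- | --- | --- | -
 T  |  T  |  T  |  T  | F
 T  |  T  |  T  |  F  | F
 T  |  T  |  F  |  T  | F
 T  |  T  |  F  |  F  | F
 T  |  F  |  T  |  T  | F
 T  |  F  |  T  |  F  | F
 T  |  F  |  F  |  T  | F
 T  |  F  |  F  |  F  | F
 F  |  T  |  T  |  T  | F
 F  |  T  |  T  |  F  | F
 F  |  T  |  F  |  T  | T
 F  |  T  |  F  |  F  | F
 F  |  F  |  T  |  T  | F
 F  |  F  |  T  |  F  | F
 F  |  F  |  F  |  T  | F
 F  |  F  |  F  |  F  | F
The formula is true on 1 of the 16 rows.

1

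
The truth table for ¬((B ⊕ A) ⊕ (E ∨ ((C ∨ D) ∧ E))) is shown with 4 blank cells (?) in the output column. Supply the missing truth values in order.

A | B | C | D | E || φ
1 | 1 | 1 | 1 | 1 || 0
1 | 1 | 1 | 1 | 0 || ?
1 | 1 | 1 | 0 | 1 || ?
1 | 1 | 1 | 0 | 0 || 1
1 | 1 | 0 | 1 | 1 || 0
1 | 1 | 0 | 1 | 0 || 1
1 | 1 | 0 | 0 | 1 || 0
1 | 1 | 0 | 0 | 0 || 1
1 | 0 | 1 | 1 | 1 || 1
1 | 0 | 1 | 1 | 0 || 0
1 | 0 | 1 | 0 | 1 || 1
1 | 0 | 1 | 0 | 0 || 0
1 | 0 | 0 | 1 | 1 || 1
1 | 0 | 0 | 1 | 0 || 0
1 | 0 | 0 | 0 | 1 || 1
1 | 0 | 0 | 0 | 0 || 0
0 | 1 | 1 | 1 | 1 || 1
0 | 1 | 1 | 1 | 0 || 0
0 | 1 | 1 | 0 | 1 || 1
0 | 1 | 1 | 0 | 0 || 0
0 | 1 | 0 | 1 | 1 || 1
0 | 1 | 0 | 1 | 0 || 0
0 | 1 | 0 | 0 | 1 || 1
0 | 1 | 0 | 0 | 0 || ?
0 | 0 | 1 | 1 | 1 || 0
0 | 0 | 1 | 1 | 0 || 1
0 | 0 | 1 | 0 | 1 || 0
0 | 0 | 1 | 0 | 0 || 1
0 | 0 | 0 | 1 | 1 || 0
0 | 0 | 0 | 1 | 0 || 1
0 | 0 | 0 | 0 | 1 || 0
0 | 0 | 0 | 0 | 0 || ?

1, 0, 0, 1

Row A=1, B=1, C=1, D=1, E=0: (B ⊕ A) = 0, (E ∨ ((C ∨ D) ∧ E)) = 0, ((B ⊕ A) ⊕ (E ∨ ((C ∨ D) ∧ E))) = 0, so the formula = 1.
Row A=1, B=1, C=1, D=0, E=1: (B ⊕ A) = 0, (E ∨ ((C ∨ D) ∧ E)) = 1, ((B ⊕ A) ⊕ (E ∨ ((C ∨ D) ∧ E))) = 1, so the formula = 0.
Row A=0, B=1, C=0, D=0, E=0: (B ⊕ A) = 1, (E ∨ ((C ∨ D) ∧ E)) = 0, ((B ⊕ A) ⊕ (E ∨ ((C ∨ D) ∧ E))) = 1, so the formula = 0.
Row A=0, B=0, C=0, D=0, E=0: (B ⊕ A) = 0, (E ∨ ((C ∨ D) ∧ E)) = 0, ((B ⊕ A) ⊕ (E ∨ ((C ∨ D) ∧ E))) = 0, so the formula = 1.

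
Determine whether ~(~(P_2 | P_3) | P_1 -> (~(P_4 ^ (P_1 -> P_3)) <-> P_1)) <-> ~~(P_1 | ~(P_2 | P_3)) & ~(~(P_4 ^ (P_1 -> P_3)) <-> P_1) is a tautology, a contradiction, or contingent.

tautology

P_1  P_2  P_3  P_4     (P_2 | P_3)  ~(P_2 | P_3)  (~(P_2 | P_3) | P_1)  (P_1 -> P_3)  (P_4 ^ (P_1 -> P_3))  ~(P_4 ^ (P_1 -> P_3))  (P_1 | ~(P_2 | P_3))  ~(P_1 | ~(P_2 | P_3))  ~~(P_1 | ~(P_2 | P_3))  φ
 T    T    T    T           T            F                 T                 T                 F                      T                     T                      F                      T             T
 T    T    T    F           T            F                 T                 T                 T                      F                     T                      F                      T             T
 T    T    F    T           T            F                 T                 F                 T                      F                     T                      F                      T             T
 T    T    F    F           T            F                 T                 F                 F                      T                     T                      F                      T             T
 T    F    T    T           T            F                 T                 T                 F                      T                     T                      F                      T             T
 T    F    T    F           T            F                 T                 T                 T                      F                     T                      F                      T             T
 T    F    F    T           F            T                 T                 F                 T                      F                     T                      F                      T             T
 T    F    F    F           F            T                 T                 F                 F                      T                     T                      F                      T             T
 F    T    T    T           T            F                 F                 T                 F                      T                     F                      T                      F             T
 F    T    T    F           T            F                 F                 T                 T                      F                     F                      T                      F             T
 F    T    F    T           T            F                 F                 T                 F                      T                     F                      T                      F             T
 F    T    F    F           T            F                 F                 T                 T                      F                     F                      T                      F             T
 F    F    T    T           T            F                 F                 T                 F                      T                     F                      T                      F             T
 F    F    T    F           T            F                 F                 T                 T                      F                     F                      T                      F             T
 F    F    F    T           F            T                 T                 T                 F                      T                     T                      F                      T             T
 F    F    F    F           F            T                 T                 T                 T                      F                     T                      F                      T             T
Every row is T, so the formula is a tautology.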